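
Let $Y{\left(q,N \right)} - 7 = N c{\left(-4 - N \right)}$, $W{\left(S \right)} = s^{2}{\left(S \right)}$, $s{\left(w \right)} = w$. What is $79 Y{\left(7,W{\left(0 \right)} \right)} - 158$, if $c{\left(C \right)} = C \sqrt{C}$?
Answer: $395$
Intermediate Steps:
$c{\left(C \right)} = C^{\frac{3}{2}}$
$W{\left(S \right)} = S^{2}$
$Y{\left(q,N \right)} = 7 + N \left(-4 - N\right)^{\frac{3}{2}}$
$79 Y{\left(7,W{\left(0 \right)} \right)} - 158 = 79 \left(7 + 0^{2} \left(-4 - 0^{2}\right)^{\frac{3}{2}}\right) - 158 = 79 \left(7 + 0 \left(-4 - 0\right)^{\frac{3}{2}}\right) - 158 = 79 \left(7 + 0 \left(-4 + 0\right)^{\frac{3}{2}}\right) - 158 = 79 \left(7 + 0 \left(-4\right)^{\frac{3}{2}}\right) - 158 = 79 \left(7 + 0 \left(- 8 i\right)\right) - 158 = 79 \left(7 + 0\right) - 158 = 79 \cdot 7 - 158 = 553 - 158 = 395$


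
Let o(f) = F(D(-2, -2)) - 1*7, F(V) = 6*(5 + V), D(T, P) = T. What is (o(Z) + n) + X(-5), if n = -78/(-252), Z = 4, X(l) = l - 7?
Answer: -29/42 ≈ -0.69048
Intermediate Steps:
X(l) = -7 + l
F(V) = 30 + 6*V
o(f) = 11 (o(f) = (30 + 6*(-2)) - 1*7 = (30 - 12) - 7 = 18 - 7 = 11)
n = 13/42 (n = -78*(-1/252) = 13/42 ≈ 0.30952)
(o(Z) + n) + X(-5) = (11 + 13/42) + (-7 - 5) = 475/42 - 12 = -29/42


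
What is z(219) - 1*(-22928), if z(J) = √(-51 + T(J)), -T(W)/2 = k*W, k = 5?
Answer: 22928 + 3*I*√249 ≈ 22928.0 + 47.339*I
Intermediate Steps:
T(W) = -10*W
z(J) = √(-51 - 10*J)
z(219) - 1*(-22928) = √(-51 - 10*219) - 1*(-22928) = √(-51 - 2190) + 22928 = √(-2241) + 22928 = 3*I*√249 + 22928 = 22928 + 3*I*√249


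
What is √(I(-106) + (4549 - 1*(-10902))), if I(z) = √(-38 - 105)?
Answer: √(15451 + I*√143) ≈ 124.3 + 0.0481*I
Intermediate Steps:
I(z) = I*√143 (I(z) = √(-143) = I*√143)
√(I(-106) + (4549 - 1*(-10902))) = √(I*√143 + (4549 - 1*(-10902))) = √(I*√143 + (4549 + 10902)) = √(I*√143 + 15451) = √(15451 + I*√143)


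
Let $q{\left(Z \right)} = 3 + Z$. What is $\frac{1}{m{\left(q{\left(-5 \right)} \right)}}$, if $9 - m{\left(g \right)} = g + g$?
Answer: $\frac{1}{13} \approx 0.076923$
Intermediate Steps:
$m{\left(g \right)} = 9 - 2 g$ ($m{\left(g \right)} = 9 - \left(g + g\right) = 9 - 2 g$)
$\frac{1}{m{\left(q{\left(-5 \right)} \right)}} = \frac{1}{9 - 2 \left(3 - 5\right)} = \frac{1}{9 - -4} = \frac{1}{9 + 4} = \frac{1}{13}$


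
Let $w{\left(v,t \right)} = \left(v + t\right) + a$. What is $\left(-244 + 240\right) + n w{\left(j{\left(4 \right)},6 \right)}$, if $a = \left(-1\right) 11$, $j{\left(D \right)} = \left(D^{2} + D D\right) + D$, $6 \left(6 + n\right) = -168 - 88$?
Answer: $- \frac{4538}{3} \approx -1512.7$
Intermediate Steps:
$n = - \frac{146}{3}$ ($n = -6 + \frac{-168 - 88}{6} = -6 + \frac{1}{6} \left(-256\right) = -6 - \frac{128}{3} = - \frac{146}{3} \approx -48.667$)
$j{\left(D \right)} = D + 2 D^{2}$ ($j{\left(D \right)} = \left(D^{2} + D^{2}\right) + D = 2 D^{2} + D = D + 2 D^{2}$)
$a = -11$
$w{\left(v,t \right)} = -11 + t + v$ ($w{\left(v,t \right)} = \left(v + t\right) - 11 = \left(t + v\right) - 11 = -11 + t + v$)
$\left(-244 + 240\right) + n w{\left(j{\left(4 \right)},6 \right)} = \left(-244 + 240\right) - \frac{146 \left(-11 + 6 + 4 \left(1 + 2 \cdot 4\right)\right)}{3} = -4 - \frac{146 \left(-11 + 6 + 4 \left(1 + 8\right)\right)}{3} = -4 - \frac{146 \left(-11 + 6 + 4 \cdot 9\right)}{3} = -4 - \frac{146 \left(-11 + 6 + 36\right)}{3} = -4 - \frac{4526}{3} = - \frac{4538}{3}$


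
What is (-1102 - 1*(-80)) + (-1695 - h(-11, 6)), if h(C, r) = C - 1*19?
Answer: -2687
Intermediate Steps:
h(C, r) = -19 + C (h(C, r) = C - 19 = -19 + C)
(-1102 - 1*(-80)) + (-1695 - h(-11, 6)) = (-1102 - 1*(-80)) + (-1695 - (-19 - 11)) = (-1102 + 80) + (-1695 - 1*(-30)) = -1022 + (-1695 + 30) = -1022 - 1665 = -2687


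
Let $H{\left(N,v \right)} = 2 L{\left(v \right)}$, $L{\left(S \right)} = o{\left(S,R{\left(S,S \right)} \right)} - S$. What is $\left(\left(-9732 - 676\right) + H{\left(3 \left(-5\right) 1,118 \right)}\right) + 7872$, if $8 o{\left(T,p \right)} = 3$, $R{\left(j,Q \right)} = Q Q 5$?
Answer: $- \frac{11085}{4} \approx -2771.3$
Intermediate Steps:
$R{\left(j,Q \right)} = 5 Q^{2}$ ($R{\left(j,Q \right)} = Q^{2} \cdot 5 = 5 Q^{2}$)
$o{\left(T,p \right)} = \frac{3}{8}$ ($o{\left(T,p \right)} = \frac{1}{8} \cdot 3 = \frac{3}{8}$)
$L{\left(S \right)} = \frac{3}{8} - S$
$H{\left(N,v \right)} = \frac{3}{4} - 2 v$ ($H{\left(N,v \right)} = 2 \left(\frac{3}{8} - v\right) = \frac{3}{4} - 2 v$)
$\left(\left(-9732 - 676\right) + H{\left(3 \left(-5\right) 1,118 \right)}\right) + 7872 = \left(\left(-9732 - 676\right) + \left(\frac{3}{4} - 236\right)\right) + 7872 = \left(-10408 - \frac{941}{4}\right) + 7872 = - \frac{42573}{4} + 7872 = - \frac{11085}{4}$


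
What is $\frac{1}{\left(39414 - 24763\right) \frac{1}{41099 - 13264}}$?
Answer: $\frac{27835}{14651} \approx 1.8999$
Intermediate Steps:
$\frac{1}{\left(39414 - 24763\right) \frac{1}{41099 - 13264}} = \frac{1}{14651 \cdot \frac{1}{27835}} = \frac{1}{\frac{14651}{27835}} = \frac{27835}{14651}$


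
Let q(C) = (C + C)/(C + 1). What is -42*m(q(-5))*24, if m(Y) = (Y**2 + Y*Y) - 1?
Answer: -11592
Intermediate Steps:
q(C) = 2*C/(1 + C) (q(C) = (2*C)/(1 + C) = 2*C/(1 + C))
m(Y) = -1 + 2*Y**2 (m(Y) = (Y**2 + Y**2) - 1 = 2*Y**2 - 1 = -1 + 2*Y**2)
-42*m(q(-5))*24 = -42*(-1 + 2*(2*(-5)/(1 - 5))**2)*24 = -42*(-1 + 2*(2*(-5)/(-4))**2)*24 = -42*(-1 + 2*(2*(-5)*(-1/4))**2)*24 = -42*(-1 + 2*(5/2)**2)*24 = -42*(-1 + 2*(25/4))*24 = -42*(-1 + 25/2)*24 = -42*23/2*24 = -483*24 = -11592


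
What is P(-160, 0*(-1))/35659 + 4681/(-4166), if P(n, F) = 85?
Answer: -166565669/148555394 ≈ -1.1212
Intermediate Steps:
P(-160, 0*(-1))/35659 + 4681/(-4166) = 85/35659 + 4681/(-4166) = 85*(1/35659) + 4681*(-1/4166) = 85/35659 - 4681/4166 = -166565669/148555394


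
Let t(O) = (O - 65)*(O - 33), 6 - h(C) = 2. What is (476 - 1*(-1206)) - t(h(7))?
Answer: -87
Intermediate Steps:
h(C) = 4 (h(C) = 6 - 1*2 = 6 - 2 = 4)
t(O) = (-65 + O)*(-33 + O)
(476 - 1*(-1206)) - t(h(7)) = (476 - 1*(-1206)) - (2145 + 4² - 98*4) = (476 + 1206) - (2145 + 16 - 392) = 1682 - 1*1769 = 1682 - 1769 = -87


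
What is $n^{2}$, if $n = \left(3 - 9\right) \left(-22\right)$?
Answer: $17424$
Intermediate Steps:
$n = 132$ ($n = \left(-6\right) \left(-22\right) = 132$)
$n^{2} = 132^{2} = 17424$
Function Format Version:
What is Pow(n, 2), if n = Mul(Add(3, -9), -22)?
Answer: 17424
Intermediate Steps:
n = 132 (n = Mul(-6, -22) = 132)
Pow(n, 2) = Pow(132, 2) = 17424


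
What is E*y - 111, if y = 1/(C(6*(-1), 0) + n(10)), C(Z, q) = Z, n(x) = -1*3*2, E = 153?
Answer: -495/4 ≈ -123.75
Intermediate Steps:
n(x) = -6 (n(x) = -3*2 = -6)
y = -1/12 (y = 1/(6*(-1) - 6) = 1/(-6 - 6) = 1/(-12) = -1/12 ≈ -0.083333)
E*y - 111 = 153*(-1/12) - 111 = -51/4 - 111 = -495/4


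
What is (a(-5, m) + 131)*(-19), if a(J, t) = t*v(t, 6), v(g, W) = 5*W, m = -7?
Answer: 1501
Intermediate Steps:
a(J, t) = 30*t (a(J, t) = t*(5*6) = t*30 = 30*t)
(a(-5, m) + 131)*(-19) = (30*(-7) + 131)*(-19) = (-210 + 131)*(-19) = -79*(-19) = 1501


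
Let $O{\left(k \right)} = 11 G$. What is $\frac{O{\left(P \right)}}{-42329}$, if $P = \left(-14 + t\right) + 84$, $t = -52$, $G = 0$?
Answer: $0$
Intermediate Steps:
$P = 18$ ($P = \left(-14 - 52\right) + 84 = -66 + 84 = 18$)
$O{\left(k \right)} = 0$ ($O{\left(k \right)} = 11 \cdot 0 = 0$)
$\frac{O{\left(P \right)}}{-42329} = \frac{0}{-42329} = 0 \left(- \frac{1}{42329}\right) = 0$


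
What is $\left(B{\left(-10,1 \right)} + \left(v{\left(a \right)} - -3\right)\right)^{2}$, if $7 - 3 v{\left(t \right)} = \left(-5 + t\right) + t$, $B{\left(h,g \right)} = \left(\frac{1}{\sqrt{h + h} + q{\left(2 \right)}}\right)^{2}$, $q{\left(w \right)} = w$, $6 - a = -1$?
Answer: $\frac{- 3799 i + 12208 \sqrt{5}}{576 \left(- i + 4 \sqrt{5}\right)} \approx 5.3146 - 0.1432 i$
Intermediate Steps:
$a = 7$ ($a = 6 - -1 = 6 + 1 = 7$)
$B{\left(h,g \right)} = \frac{1}{\left(2 + \sqrt{2} \sqrt{h}\right)^{2}}$ ($B{\left(h,g \right)} = \left(\frac{1}{\sqrt{h + h} + 2}\right)^{2} = \left(\frac{1}{\sqrt{2 h} + 2}\right)^{2} = \left(\frac{1}{\sqrt{2} \sqrt{h} + 2}\right)^{2} = \left(\frac{1}{2 + \sqrt{2} \sqrt{h}}\right)^{2} = \frac{1}{\left(2 + \sqrt{2} \sqrt{h}\right)^{2}}$)
$v{\left(t \right)} = 4 - \frac{2 t}{3}$ ($v{\left(t \right)} = \frac{7}{3} - \frac{\left(-5 + t\right) + t}{3} = \frac{7}{3} - \frac{-5 + 2 t}{3} = \frac{7}{3} - \left(- \frac{5}{3} + \frac{2 t}{3}\right) = 4 - \frac{2 t}{3}$)
$\left(B{\left(-10,1 \right)} + \left(v{\left(a \right)} - -3\right)\right)^{2} = \left(\frac{1}{\left(2 + \sqrt{2} \sqrt{-10}\right)^{2}} + \left(\left(4 - \frac{14}{3}\right) - -3\right)\right)^{2} = \left(\frac{1}{\left(2 + \sqrt{2} i \sqrt{10}\right)^{2}} + \left(\left(4 - \frac{14}{3}\right) + 3\right)\right)^{2} = \left(\frac{1}{\left(2 + 2 i \sqrt{5}\right)^{2}} + \left(- \frac{2}{3} + 3\right)\right)^{2} = \left(\frac{1}{\left(2 + 2 i \sqrt{5}\right)^{2}} + \frac{7}{3}\right)^{2} = \left(\frac{7}{3} + \frac{1}{\left(2 + 2 i \sqrt{5}\right)^{2}}\right)^{2}$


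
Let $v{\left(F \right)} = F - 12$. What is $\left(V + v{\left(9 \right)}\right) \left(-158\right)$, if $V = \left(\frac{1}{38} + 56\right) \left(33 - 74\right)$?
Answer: $\frac{6904837}{19} \approx 3.6341 \cdot 10^{5}$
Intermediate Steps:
$v{\left(F \right)} = -12 + F$
$V = - \frac{87289}{38}$ ($V = \left(\frac{1}{38} + 56\right) \left(-41\right) = \frac{2129}{38} \left(-41\right) = - \frac{87289}{38} \approx -2297.1$)
$\left(V + v{\left(9 \right)}\right) \left(-158\right) = \left(- \frac{87289}{38} + \left(-12 + 9\right)\right) \left(-158\right) = \left(- \frac{87289}{38} - 3\right) \left(-158\right) = \left(- \frac{87403}{38}\right) \left(-158\right) = \frac{6904837}{19}$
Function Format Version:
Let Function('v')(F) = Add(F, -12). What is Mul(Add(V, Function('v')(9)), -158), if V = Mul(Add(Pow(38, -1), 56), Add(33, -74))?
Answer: Rational(6904837, 19) ≈ 3.6341e+5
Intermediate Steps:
Function('v')(F) = Add(-12, F)
V = Rational(-87289, 38) (V = Mul(Add(Rational(1, 38), 56), -41) = Mul(Rational(2129, 38), -41) = Rational(-87289, 38) ≈ -2297.1)
Mul(Add(V, Function('v')(9)), -158) = Mul(Add(Rational(-87289, 38), Add(-12, 9)), -158) = Mul(Add(Rational(-87289, 38), -3), -158) = Mul(Rational(-87403, 38), -158) = Rational(6904837, 19)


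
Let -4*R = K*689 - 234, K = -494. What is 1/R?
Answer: 1/85150 ≈ 1.1744e-5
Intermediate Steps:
R = 85150 (R = -(-494*689 - 234)/4 = -(-340366 - 234)/4 = -¼*(-340600) = 85150)
1/R = 1/85150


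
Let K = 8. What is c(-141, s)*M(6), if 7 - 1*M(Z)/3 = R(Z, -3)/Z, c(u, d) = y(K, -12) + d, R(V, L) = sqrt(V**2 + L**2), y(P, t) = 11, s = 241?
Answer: 5292 - 378*sqrt(5) ≈ 4446.8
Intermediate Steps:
R(V, L) = sqrt(L**2 + V**2)
c(u, d) = 11 + d
M(Z) = 21 - 3*sqrt(9 + Z**2)/Z (M(Z) = 21 - 3*sqrt((-3)**2 + Z**2)/Z = 21 - 3*sqrt(9 + Z**2)/Z)
c(-141, s)*M(6) = (11 + 241)*(21 - 3*sqrt(9 + 6**2)/6) = 252*(21 - 3*1/6*sqrt(9 + 36)) = 252*(21 - 3*1/6*sqrt(45)) = 252*(21 - 3*1/6*3*sqrt(5)) = 252*(21 - 3*sqrt(5)/2) = 5292 - 378*sqrt(5)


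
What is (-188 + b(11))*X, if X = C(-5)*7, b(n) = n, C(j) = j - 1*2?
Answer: 8673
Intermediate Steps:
C(j) = -2 + j (C(j) = j - 2 = -2 + j)
X = -49 (X = (-2 - 5)*7 = -7*7 = -49)
(-188 + b(11))*X = (-188 + 11)*(-49) = -177*(-49) = 8673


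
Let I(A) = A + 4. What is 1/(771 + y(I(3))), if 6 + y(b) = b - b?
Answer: 1/765 ≈ 0.0013072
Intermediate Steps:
I(A) = 4 + A
y(b) = -6 (y(b) = -6 + (b - b) = -6 + 0 = -6)
1/(771 + y(I(3))) = 1/(771 - 6) = 1/765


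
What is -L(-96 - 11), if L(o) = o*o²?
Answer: 1225043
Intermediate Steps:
L(o) = o³
-L(-96 - 11) = -(-96 - 11)³ = -1*(-107)³ = -1*(-1225043) = 1225043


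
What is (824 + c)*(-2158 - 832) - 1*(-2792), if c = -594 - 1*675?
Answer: 1333342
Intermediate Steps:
c = -1269 (c = -594 - 675 = -1269)
(824 + c)*(-2158 - 832) - 1*(-2792) = (824 - 1269)*(-2158 - 832) - 1*(-2792) = -445*(-2990) + 2792 = 1330550 + 2792 = 1333342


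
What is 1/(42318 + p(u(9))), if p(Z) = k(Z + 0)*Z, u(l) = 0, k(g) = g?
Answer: 1/42318 ≈ 2.3631e-5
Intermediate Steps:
p(Z) = Z² (p(Z) = (Z + 0)*Z = Z*Z = Z²)
1/(42318 + p(u(9))) = 1/(42318 + 0²) = 1/(42318 + 0) = 1/42318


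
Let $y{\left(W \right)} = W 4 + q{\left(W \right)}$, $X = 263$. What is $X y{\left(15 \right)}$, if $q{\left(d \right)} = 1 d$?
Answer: $19725$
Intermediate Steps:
$q{\left(d \right)} = d$
$y{\left(W \right)} = 5 W$ ($y{\left(W \right)} = W 4 + W = 4 W + W = 5 W$)
$X y{\left(15 \right)} = 263 \cdot 5 \cdot 15 = 263 \cdot 75 = 19725$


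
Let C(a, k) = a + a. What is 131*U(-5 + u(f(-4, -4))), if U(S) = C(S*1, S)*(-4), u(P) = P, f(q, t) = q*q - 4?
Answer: -7336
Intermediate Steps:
f(q, t) = -4 + q² (f(q, t) = q² - 4 = -4 + q²)
C(a, k) = 2*a
U(S) = -8*S (U(S) = (2*(S*1))*(-4) = (2*S)*(-4) = -8*S)
131*U(-5 + u(f(-4, -4))) = 131*(-8*(-5 + (-4 + (-4)²))) = 131*(-8*(-5 + (-4 + 16))) = 131*(-8*(-5 + 12)) = 131*(-8*7) = 131*(-56) = -7336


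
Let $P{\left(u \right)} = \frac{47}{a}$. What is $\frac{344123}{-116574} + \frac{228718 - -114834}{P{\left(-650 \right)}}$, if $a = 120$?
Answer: $\frac{4805891527979}{5478978} \approx 8.7715 \cdot 10^{5}$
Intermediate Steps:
$P{\left(u \right)} = \frac{47}{120}$
$\frac{344123}{-116574} + \frac{228718 - -114834}{P{\left(-650 \right)}} = \frac{344123}{-116574} + \frac{228718 - -114834}{\frac{47}{120}} = 344123 \left(- \frac{1}{116574}\right) + \left(228718 + 114834\right) \frac{120}{47} = - \frac{344123}{116574} + 343552 \cdot \frac{120}{47} = - \frac{344123}{116574} + \frac{41226240}{47} = \frac{4805891527979}{5478978}$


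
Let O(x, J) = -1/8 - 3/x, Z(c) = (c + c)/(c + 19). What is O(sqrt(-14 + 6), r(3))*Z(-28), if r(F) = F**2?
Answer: -7/9 + 14*I*sqrt(2)/3 ≈ -0.77778 + 6.5997*I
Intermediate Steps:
Z(c) = 2*c/(19 + c) (Z(c) = (2*c)/(19 + c) = 2*c/(19 + c))
O(x, J) = -1/8 - 3/x (O(x, J) = -1*1/8 - 3/x = -1/8 - 3/x)
O(sqrt(-14 + 6), r(3))*Z(-28) = ((-24 - sqrt(-14 + 6))/(8*(sqrt(-14 + 6))))*(2*(-28)/(19 - 28)) = ((-24 - sqrt(-8))/(8*(sqrt(-8))))*(2*(-28)/(-9)) = ((-24 - 2*I*sqrt(2))/(8*((2*I*sqrt(2)))))*(2*(-28)*(-1/9)) = ((-I*sqrt(2)/4)*(-24 - 2*I*sqrt(2))/8)*(56/9) = -I*sqrt(2)*(-24 - 2*I*sqrt(2))/32*(56/9) = -7*I*sqrt(2)*(-24 - 2*I*sqrt(2))/36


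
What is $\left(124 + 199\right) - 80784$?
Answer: $-80461$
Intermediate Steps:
$\left(124 + 199\right) - 80784 = 323 - 80784 = -80461$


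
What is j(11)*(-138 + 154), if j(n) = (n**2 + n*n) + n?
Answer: 4048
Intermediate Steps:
j(n) = n + 2*n**2 (j(n) = (n**2 + n**2) + n = 2*n**2 + n = n + 2*n**2)
j(11)*(-138 + 154) = (11*(1 + 2*11))*(-138 + 154) = (11*(1 + 22))*16 = (11*23)*16 = 253*16 = 4048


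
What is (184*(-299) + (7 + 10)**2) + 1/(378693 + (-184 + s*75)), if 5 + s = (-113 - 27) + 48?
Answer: -20316523117/371234 ≈ -54727.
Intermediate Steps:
s = -97 (s = -5 + ((-113 - 27) + 48) = -5 + (-140 + 48) = -5 - 92 = -97)
(184*(-299) + (7 + 10)**2) + 1/(378693 + (-184 + s*75)) = (184*(-299) + (7 + 10)**2) + 1/(378693 + (-184 - 97*75)) = (-55016 + 17**2) + 1/(378693 + (-184 - 7275)) = (-55016 + 289) + 1/(378693 - 7459) = -54727 + 1/371234 = -20316523117/371234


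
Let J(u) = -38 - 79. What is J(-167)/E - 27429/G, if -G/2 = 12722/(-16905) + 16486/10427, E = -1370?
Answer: 3311900916069987/200079644320 ≈ 16553.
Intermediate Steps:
J(u) = -117
G = -292087072/176268435 (G = -2*(12722/(-16905) + 16486/10427) = -2*(12722*(-1/16905) + 16486*(1/10427)) = -2*(-12722/16905 + 16486/10427) = -2*146043536/176268435 = -292087072/176268435 ≈ -1.6571)
J(-167)/E - 27429/G = -117/(-1370) - 27429/(-292087072/176268435) = -117*(-1/1370) - 27429*(-176268435/292087072) = 117/1370 + 4834866903615/292087072 = 3311900916069987/200079644320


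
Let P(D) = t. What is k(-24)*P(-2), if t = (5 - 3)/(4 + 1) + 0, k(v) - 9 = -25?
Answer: -32/5 ≈ -6.4000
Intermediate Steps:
k(v) = -16 (k(v) = 9 - 25 = -16)
t = ⅖ (t = 2/5 + 0 = 2*(⅕) + 0 = ⅖ + 0 = ⅖ ≈ 0.40000)
P(D) = ⅖
k(-24)*P(-2) = -16*⅖ = -32/5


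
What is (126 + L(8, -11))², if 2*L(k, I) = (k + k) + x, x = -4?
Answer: 17424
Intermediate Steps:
L(k, I) = -2 + k (L(k, I) = ((k + k) - 4)/2 = (2*k - 4)/2 = (-4 + 2*k)/2 = -2 + k)
(126 + L(8, -11))² = (126 + (-2 + 8))² = (126 + 6)² = 132² = 17424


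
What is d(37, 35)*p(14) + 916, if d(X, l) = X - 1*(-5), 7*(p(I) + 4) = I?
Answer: 832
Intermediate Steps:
p(I) = -4 + I/7
d(X, l) = 5 + X (d(X, l) = X + 5 = 5 + X)
d(37, 35)*p(14) + 916 = (5 + 37)*(-4 + (⅐)*14) + 916 = 42*(-4 + 2) + 916 = 42*(-2) + 916 = -84 + 916 = 832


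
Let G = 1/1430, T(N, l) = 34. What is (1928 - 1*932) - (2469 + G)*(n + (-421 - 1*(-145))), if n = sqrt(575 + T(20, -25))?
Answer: 487944738/715 - 3530671*sqrt(609)/1430 ≈ 6.2151e+5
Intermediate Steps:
n = sqrt(609) (n = sqrt(575 + 34) = sqrt(609) ≈ 24.678)
G = 1/1430 ≈ 0.00069930
(1928 - 1*932) - (2469 + G)*(n + (-421 - 1*(-145))) = (1928 - 1*932) - (2469 + 1/1430)*(sqrt(609) + (-421 - 1*(-145))) = (1928 - 932) - 3530671*(sqrt(609) + (-421 + 145))/1430 = 996 - 3530671*(sqrt(609) - 276)/1430 = 996 - 3530671*(-276 + sqrt(609))/1430 = 996 - (-487232598/715 + 3530671*sqrt(609)/1430) = 996 + (487232598/715 - 3530671*sqrt(609)/1430) = 487944738/715 - 3530671*sqrt(609)/1430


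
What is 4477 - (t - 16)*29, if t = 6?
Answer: 4767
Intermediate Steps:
4477 - (t - 16)*29 = 4477 - (6 - 16)*29 = 4477 - (-10)*29 = 4477 - 1*(-290) = 4477 + 290 = 4767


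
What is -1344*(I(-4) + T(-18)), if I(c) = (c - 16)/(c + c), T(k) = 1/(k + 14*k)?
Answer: -150976/45 ≈ -3355.0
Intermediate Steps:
T(k) = 1/(15*k)
I(c) = (-16 + c)/(2*c) (I(c) = (-16 + c)/((2*c)) = (-16 + c)*(1/(2*c)) = (-16 + c)/(2*c))
-1344*(I(-4) + T(-18)) = -1344*((½)*(-16 - 4)/(-4) + (1/15)/(-18)) = -1344*((½)*(-¼)*(-20) + (1/15)*(-1/18)) = -1344*(5/2 - 1/270) = -1344*337/135 = -150976/45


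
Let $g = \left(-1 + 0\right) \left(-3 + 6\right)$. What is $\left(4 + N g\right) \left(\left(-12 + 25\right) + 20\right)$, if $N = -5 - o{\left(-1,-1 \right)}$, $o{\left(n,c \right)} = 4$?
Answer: $1023$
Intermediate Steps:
$g = -3$ ($g = \left(-1\right) 3 = -3$)
$N = -9$ ($N = -5 - 4 = -9$)
$\left(4 + N g\right) \left(\left(-12 + 25\right) + 20\right) = \left(4 - -27\right) \left(\left(-12 + 25\right) + 20\right) = \left(4 + 27\right) \left(13 + 20\right) = 31 \cdot 33 = 1023$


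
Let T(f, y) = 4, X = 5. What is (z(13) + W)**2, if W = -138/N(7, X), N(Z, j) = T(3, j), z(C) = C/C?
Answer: 4489/4 ≈ 1122.3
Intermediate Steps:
z(C) = 1
N(Z, j) = 4
W = -69/2 (W = -138/4 = -138*1/4 = -69/2 ≈ -34.500)
(z(13) + W)**2 = (1 - 69/2)**2 = (-67/2)**2 = 4489/4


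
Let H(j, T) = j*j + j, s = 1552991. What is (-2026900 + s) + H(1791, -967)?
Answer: 2735563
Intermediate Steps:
H(j, T) = j + j² (H(j, T) = j² + j = j + j²)
(-2026900 + s) + H(1791, -967) = (-2026900 + 1552991) + 1791*(1 + 1791) = -473909 + 1791*1792 = -473909 + 3209472 = 2735563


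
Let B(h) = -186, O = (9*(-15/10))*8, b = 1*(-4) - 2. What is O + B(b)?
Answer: -294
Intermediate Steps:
b = -6 (b = -4 - 2 = -6)
O = -108 (O = (9*(-15*⅒))*8 = (9*(-3/2))*8 = -27/2*8 = -108)
O + B(b) = -108 - 186 = -294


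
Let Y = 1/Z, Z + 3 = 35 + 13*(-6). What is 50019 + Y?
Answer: 2300873/46 ≈ 50019.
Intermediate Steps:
Z = -46 (Z = -3 + (35 + 13*(-6)) = -3 + (35 - 78) = -3 - 43 = -46)
Y = -1/46 (Y = 1/(-46) = -1/46 ≈ -0.021739)
50019 + Y = 50019 - 1/46 = 2300873/46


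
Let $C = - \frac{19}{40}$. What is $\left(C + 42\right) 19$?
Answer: $\frac{31559}{40} \approx 788.97$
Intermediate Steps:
$C = - \frac{19}{40}$ ($C = \left(-19\right) \frac{1}{40} = - \frac{19}{40} \approx -0.475$)
$\left(C + 42\right) 19 = \left(- \frac{19}{40} + 42\right) 19 = \frac{1661}{40} \cdot 19 = \frac{31559}{40}$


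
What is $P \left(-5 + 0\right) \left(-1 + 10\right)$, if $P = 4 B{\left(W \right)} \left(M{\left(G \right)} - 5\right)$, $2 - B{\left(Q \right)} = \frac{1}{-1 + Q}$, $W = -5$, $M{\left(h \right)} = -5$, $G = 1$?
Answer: $3900$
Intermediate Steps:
$B{\left(Q \right)} = 2 - \frac{1}{-1 + Q}$
$P = - \frac{260}{3}$ ($P = 4 \frac{-3 + 2 \left(-5\right)}{-1 - 5} \left(-5 - 5\right) = 4 \frac{-3 - 10}{-6} \left(-10\right) = 4 \left(- \frac{1}{6}\right) \left(-13\right) \left(-10\right) = 4 \cdot \frac{13}{6} \left(-10\right) = 4 \left(- \frac{65}{3}\right) = - \frac{260}{3} \approx -86.667$)
$P \left(-5 + 0\right) \left(-1 + 10\right) = - \frac{260 \left(-5 + 0\right)}{3} \left(-1 + 10\right) = \left(- \frac{260}{3}\right) \left(-5\right) 9 = \frac{1300}{3} \cdot 9 = 3900$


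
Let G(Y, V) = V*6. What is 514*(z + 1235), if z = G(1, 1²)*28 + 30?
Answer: 736562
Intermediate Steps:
G(Y, V) = 6*V
z = 198 (z = (6*1²)*28 + 30 = (6*1)*28 + 30 = 6*28 + 30 = 168 + 30 = 198)
514*(z + 1235) = 514*(198 + 1235) = 514*1433 = 736562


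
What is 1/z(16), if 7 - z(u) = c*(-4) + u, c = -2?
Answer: -1/17 ≈ -0.058824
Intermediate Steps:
z(u) = -1 - u (z(u) = 7 - (-2*(-4) + u) = 7 - (8 + u) = 7 + (-8 - u) = -1 - u)
1/z(16) = 1/(-1 - 1*16) = 1/(-1 - 16) = 1/(-17) = -1/17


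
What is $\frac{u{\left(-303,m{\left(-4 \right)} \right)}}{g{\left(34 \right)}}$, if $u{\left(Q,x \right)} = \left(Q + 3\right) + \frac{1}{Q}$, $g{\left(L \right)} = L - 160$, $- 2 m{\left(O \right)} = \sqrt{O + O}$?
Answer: $\frac{90901}{38178} \approx 2.381$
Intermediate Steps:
$m{\left(O \right)} = - \frac{\sqrt{2} \sqrt{O}}{2}$ ($m{\left(O \right)} = - \frac{\sqrt{O + O}}{2} = - \frac{\sqrt{2 O}}{2} = - \frac{\sqrt{2} \sqrt{O}}{2}$)
$g{\left(L \right)} = -160 + L$
$u{\left(Q,x \right)} = 3 + Q + \frac{1}{Q}$ ($u{\left(Q,x \right)} = \left(3 + Q\right) + \frac{1}{Q} = 3 + Q + \frac{1}{Q}$)
$\frac{u{\left(-303,m{\left(-4 \right)} \right)}}{g{\left(34 \right)}} = \frac{3 - 303 + \frac{1}{-303}}{-160 + 34} = \frac{3 - 303 - \frac{1}{303}}{-126} = \left(- \frac{90901}{303}\right) \left(- \frac{1}{126}\right) = \frac{90901}{38178}$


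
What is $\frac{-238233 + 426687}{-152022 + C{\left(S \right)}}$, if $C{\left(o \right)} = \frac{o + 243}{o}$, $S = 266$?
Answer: $- \frac{50128764}{40437343} \approx -1.2397$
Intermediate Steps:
$C{\left(o \right)} = \frac{243 + o}{o}$
$\frac{-238233 + 426687}{-152022 + C{\left(S \right)}} = \frac{-238233 + 426687}{-152022 + \frac{243 + 266}{266}} = \frac{188454}{-152022 + \frac{1}{266} \cdot 509} = \frac{188454}{-152022 + \frac{509}{266}} = \frac{188454}{- \frac{40437343}{266}} = 188454 \left(- \frac{266}{40437343}\right) = - \frac{50128764}{40437343}$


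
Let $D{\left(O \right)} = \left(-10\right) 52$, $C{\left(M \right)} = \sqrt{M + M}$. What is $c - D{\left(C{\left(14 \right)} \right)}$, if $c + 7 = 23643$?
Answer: $24156$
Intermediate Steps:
$C{\left(M \right)} = \sqrt{2} \sqrt{M}$ ($C{\left(M \right)} = \sqrt{2 M} = \sqrt{2} \sqrt{M}$)
$D{\left(O \right)} = -520$
$c = 23636$ ($c = -7 + 23643 = 23636$)
$c - D{\left(C{\left(14 \right)} \right)} = 23636 - -520 = 23636 + 520 = 24156$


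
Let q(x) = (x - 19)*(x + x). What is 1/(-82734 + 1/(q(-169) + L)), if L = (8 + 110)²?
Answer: -77468/6409237511 ≈ -1.2087e-5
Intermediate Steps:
q(x) = 2*x*(-19 + x) (q(x) = (-19 + x)*(2*x) = 2*x*(-19 + x))
L = 13924 (L = 118² = 13924)
1/(-82734 + 1/(q(-169) + L)) = 1/(-82734 + 1/(2*(-169)*(-19 - 169) + 13924)) = 1/(-82734 + 1/(2*(-169)*(-188) + 13924)) = 1/(-82734 + 1/(63544 + 13924)) = 1/(-82734 + 1/77468) = 1/(-6409237511/77468) = -77468/6409237511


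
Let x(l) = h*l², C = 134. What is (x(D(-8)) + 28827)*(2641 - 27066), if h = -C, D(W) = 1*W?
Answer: -494630675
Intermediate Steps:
D(W) = W
h = -134 (h = -1*134 = -134)
x(l) = -134*l²
(x(D(-8)) + 28827)*(2641 - 27066) = (-134*(-8)² + 28827)*(2641 - 27066) = (-134*64 + 28827)*(-24425) = (-8576 + 28827)*(-24425) = 20251*(-24425) = -494630675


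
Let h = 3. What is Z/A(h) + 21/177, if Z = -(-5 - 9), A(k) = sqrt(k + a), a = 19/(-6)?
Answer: 7/59 - 14*I*sqrt(6) ≈ 0.11864 - 34.293*I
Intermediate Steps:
a = -19/6 (a = 19*(-1/6) = -19/6 ≈ -3.1667)
A(k) = sqrt(-19/6 + k) (A(k) = sqrt(k - 19/6) = sqrt(-19/6 + k))
Z = 14 (Z = -1*(-14) = 14)
Z/A(h) + 21/177 = 14/((sqrt(-114 + 36*3)/6)) + 21/177 = 14/((sqrt(-114 + 108)/6)) + 21*(1/177) = 14/((sqrt(-6)/6)) + 7/59 = 14/(((I*sqrt(6))/6)) + 7/59 = 14/((I*sqrt(6)/6)) + 7/59 = 14*(-I*sqrt(6)) + 7/59 = -14*I*sqrt(6) + 7/59 = 7/59 - 14*I*sqrt(6)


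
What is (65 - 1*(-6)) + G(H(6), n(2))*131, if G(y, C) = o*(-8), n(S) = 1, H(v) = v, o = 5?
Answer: -5169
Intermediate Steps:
G(y, C) = -40 (G(y, C) = 5*(-8) = -40)
(65 - 1*(-6)) + G(H(6), n(2))*131 = (65 - 1*(-6)) - 40*131 = (65 + 6) - 5240 = 71 - 5240 = -5169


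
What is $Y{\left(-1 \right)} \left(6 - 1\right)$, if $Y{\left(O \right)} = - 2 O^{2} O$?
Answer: $10$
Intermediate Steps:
$Y{\left(O \right)} = - 2 O^{3}$
$Y{\left(-1 \right)} \left(6 - 1\right) = - 2 \left(-1\right)^{3} \left(6 - 1\right) = \left(-2\right) \left(-1\right) 5 = 2 \cdot 5 = 10$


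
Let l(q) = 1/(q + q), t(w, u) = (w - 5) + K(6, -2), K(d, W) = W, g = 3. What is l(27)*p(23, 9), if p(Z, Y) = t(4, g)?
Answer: -1/18 ≈ -0.055556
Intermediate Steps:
t(w, u) = -7 + w (t(w, u) = (w - 5) - 2 = (-5 + w) - 2 = -7 + w)
l(q) = 1/(2*q)
p(Z, Y) = -3 (p(Z, Y) = -7 + 4 = -3)
l(27)*p(23, 9) = ((½)/27)*(-3) = ((½)*(1/27))*(-3) = (1/54)*(-3) = -1/18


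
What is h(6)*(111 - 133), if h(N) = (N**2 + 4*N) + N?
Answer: -1452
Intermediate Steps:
h(N) = N**2 + 5*N
h(6)*(111 - 133) = (6*(5 + 6))*(111 - 133) = (6*11)*(-22) = 66*(-22) = -1452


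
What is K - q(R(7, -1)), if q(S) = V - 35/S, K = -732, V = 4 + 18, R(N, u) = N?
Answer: -749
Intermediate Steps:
V = 22
q(S) = 22 - 35/S
K - q(R(7, -1)) = -732 - (22 - 35/7) = -732 - (22 - 35*⅐) = -732 - (22 - 5) = -732 - 1*17 = -732 - 17 = -749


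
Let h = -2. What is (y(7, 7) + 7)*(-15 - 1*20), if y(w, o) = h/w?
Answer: -235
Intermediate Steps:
y(w, o) = -2/w
(y(7, 7) + 7)*(-15 - 1*20) = (-2/7 + 7)*(-15 - 1*20) = (-2*1/7 + 7)*(-15 - 20) = (-2/7 + 7)*(-35) = (47/7)*(-35) = -235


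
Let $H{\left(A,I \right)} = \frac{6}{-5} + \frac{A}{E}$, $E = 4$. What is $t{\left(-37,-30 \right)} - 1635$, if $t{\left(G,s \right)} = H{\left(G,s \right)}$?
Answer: $- \frac{32909}{20} \approx -1645.4$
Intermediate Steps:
$H{\left(A,I \right)} = - \frac{6}{5} + \frac{A}{4}$ ($H{\left(A,I \right)} = \frac{6}{-5} + \frac{A}{4} = 6 \left(- \frac{1}{5}\right) + A \frac{1}{4} = - \frac{6}{5} + \frac{A}{4}$)
$t{\left(G,s \right)} = - \frac{6}{5} + \frac{G}{4}$
$t{\left(-37,-30 \right)} - 1635 = \left(- \frac{6}{5} + \frac{1}{4} \left(-37\right)\right) - 1635 = \left(- \frac{6}{5} - \frac{37}{4}\right) - 1635 = - \frac{209}{20} - 1635 = - \frac{32909}{20}$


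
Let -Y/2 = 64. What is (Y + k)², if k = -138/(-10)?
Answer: 326041/25 ≈ 13042.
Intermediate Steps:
Y = -128 (Y = -2*64 = -128)
k = 69/5 (k = -138*(-⅒) = 69/5 ≈ 13.800)
(Y + k)² = (-128 + 69/5)² = (-571/5)² = 326041/25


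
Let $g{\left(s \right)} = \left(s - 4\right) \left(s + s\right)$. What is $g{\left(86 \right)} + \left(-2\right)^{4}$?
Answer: $14120$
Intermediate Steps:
$g{\left(s \right)} = 2 s \left(-4 + s\right)$ ($g{\left(s \right)} = \left(-4 + s\right) 2 s = 2 s \left(-4 + s\right)$)
$g{\left(86 \right)} + \left(-2\right)^{4} = 2 \cdot 86 \left(-4 + 86\right) + \left(-2\right)^{4} = 2 \cdot 86 \cdot 82 + 16 = 14104 + 16 = 14120$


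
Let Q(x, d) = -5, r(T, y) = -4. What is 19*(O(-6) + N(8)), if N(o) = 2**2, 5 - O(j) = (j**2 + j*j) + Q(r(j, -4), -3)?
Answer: -1102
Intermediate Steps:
O(j) = 10 - 2*j**2 (O(j) = 5 - ((j**2 + j*j) - 5) = 5 - ((j**2 + j**2) - 5) = 5 - (2*j**2 - 5) = 5 - (-5 + 2*j**2) = 5 + (5 - 2*j**2) = 10 - 2*j**2)
N(o) = 4
19*(O(-6) + N(8)) = 19*((10 - 2*(-6)**2) + 4) = 19*((10 - 2*36) + 4) = 19*((10 - 72) + 4) = 19*(-62 + 4) = 19*(-58) = -1102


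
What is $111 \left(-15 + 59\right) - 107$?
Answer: $4777$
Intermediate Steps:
$111 \left(-15 + 59\right) - 107 = 111 \cdot 44 - 107 = 4884 - 107 = 4777$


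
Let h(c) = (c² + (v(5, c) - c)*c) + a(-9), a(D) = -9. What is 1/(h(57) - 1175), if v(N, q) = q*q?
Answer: 1/184009 ≈ 5.4345e-6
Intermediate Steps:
v(N, q) = q²
h(c) = -9 + c² + c*(c² - c) (h(c) = (c² + (c² - c)*c) - 9 = (c² + c*(c² - c)) - 9 = -9 + c² + c*(c² - c))
1/(h(57) - 1175) = 1/((-9 + 57³) - 1175) = 1/((-9 + 185193) - 1175) = 1/(185184 - 1175) = 1/184009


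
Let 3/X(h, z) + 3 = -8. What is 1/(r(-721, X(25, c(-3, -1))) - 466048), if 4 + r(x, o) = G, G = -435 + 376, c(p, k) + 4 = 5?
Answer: -1/466111 ≈ -2.1454e-6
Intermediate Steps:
c(p, k) = 1 (c(p, k) = -4 + 5 = 1)
X(h, z) = -3/11 (X(h, z) = 3/(-3 - 8) = 3/(-11) = 3*(-1/11) = -3/11)
G = -59
r(x, o) = -63 (r(x, o) = -4 - 59 = -63)
1/(r(-721, X(25, c(-3, -1))) - 466048) = 1/(-63 - 466048) = 1/(-466111) = -1/466111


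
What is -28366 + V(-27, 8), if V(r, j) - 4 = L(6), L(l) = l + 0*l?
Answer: -28356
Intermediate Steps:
L(l) = l (L(l) = l + 0 = l)
V(r, j) = 10 (V(r, j) = 4 + 6 = 10)
-28366 + V(-27, 8) = -28366 + 10 = -28356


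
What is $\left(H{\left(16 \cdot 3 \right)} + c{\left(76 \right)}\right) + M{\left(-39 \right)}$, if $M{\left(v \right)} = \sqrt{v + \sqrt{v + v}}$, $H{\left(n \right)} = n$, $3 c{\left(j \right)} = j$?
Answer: $\frac{220}{3} + \sqrt{-39 + i \sqrt{78}} \approx 74.036 + 6.2844 i$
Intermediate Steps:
$c{\left(j \right)} = \frac{j}{3}$
$M{\left(v \right)} = \sqrt{v + \sqrt{2} \sqrt{v}}$ ($M{\left(v \right)} = \sqrt{v + \sqrt{2 v}} = \sqrt{v + \sqrt{2} \sqrt{v}}$)
$\left(H{\left(16 \cdot 3 \right)} + c{\left(76 \right)}\right) + M{\left(-39 \right)} = \left(16 \cdot 3 + \frac{1}{3} \cdot 76\right) + \sqrt{-39 + \sqrt{2} \sqrt{-39}} = \left(48 + \frac{76}{3}\right) + \sqrt{-39 + \sqrt{2} i \sqrt{39}} = \frac{220}{3} + \sqrt{-39 + i \sqrt{78}}$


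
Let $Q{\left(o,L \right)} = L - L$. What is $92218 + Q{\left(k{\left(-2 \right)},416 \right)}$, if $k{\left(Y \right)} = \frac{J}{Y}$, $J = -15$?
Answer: $92218$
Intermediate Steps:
$k{\left(Y \right)} = - \frac{15}{Y}$
$Q{\left(o,L \right)} = 0$
$92218 + Q{\left(k{\left(-2 \right)},416 \right)} = 92218 + 0 = 92218$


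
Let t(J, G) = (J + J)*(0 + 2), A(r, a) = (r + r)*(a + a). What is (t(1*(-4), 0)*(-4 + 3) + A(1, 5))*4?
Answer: 144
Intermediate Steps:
A(r, a) = 4*a*r (A(r, a) = (2*r)*(2*a) = 4*a*r)
t(J, G) = 4*J (t(J, G) = (2*J)*2 = 4*J)
(t(1*(-4), 0)*(-4 + 3) + A(1, 5))*4 = ((4*(1*(-4)))*(-4 + 3) + 4*5*1)*4 = ((4*(-4))*(-1) + 20)*4 = (-16*(-1) + 20)*4 = (16 + 20)*4 = 36*4 = 144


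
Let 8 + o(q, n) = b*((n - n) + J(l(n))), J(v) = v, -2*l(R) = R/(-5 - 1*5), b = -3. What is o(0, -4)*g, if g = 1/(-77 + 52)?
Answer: 37/125 ≈ 0.29600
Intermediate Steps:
l(R) = R/20 (l(R) = -R/(2*(-5 - 1*5)) = -R/(2*(-5 - 5)) = -R/(2*(-10)) = -R*(-1)/(2*10) = -(-1)*R/20 = R/20)
g = -1/25 (g = 1/(-25) = -1/25 ≈ -0.040000)
o(q, n) = -8 - 3*n/20 (o(q, n) = -8 - 3*((n - n) + n/20) = -8 - 3*(0 + n/20) = -8 - 3*n/20)
o(0, -4)*g = (-8 - 3/20*(-4))*(-1/25) = (-8 + 3/5)*(-1/25) = -37/5*(-1/25) = 37/125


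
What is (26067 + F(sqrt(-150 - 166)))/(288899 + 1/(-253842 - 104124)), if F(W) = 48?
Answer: 9348282090/103416019433 ≈ 0.090395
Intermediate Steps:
(26067 + F(sqrt(-150 - 166)))/(288899 + 1/(-253842 - 104124)) = (26067 + 48)/(288899 + 1/(-253842 - 104124)) = 26115/(288899 + 1/(-357966)) = 26115/(288899 - 1/357966) = 26115/(103416019433/357966) = 26115*(357966/103416019433) = 9348282090/103416019433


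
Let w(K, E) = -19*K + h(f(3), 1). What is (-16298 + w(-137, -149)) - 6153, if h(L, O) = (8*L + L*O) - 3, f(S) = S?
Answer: -19824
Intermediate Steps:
h(L, O) = -3 + 8*L + L*O
w(K, E) = 24 - 19*K (w(K, E) = -19*K + (-3 + 8*3 + 3*1) = -19*K + (-3 + 24 + 3) = -19*K + 24 = 24 - 19*K)
(-16298 + w(-137, -149)) - 6153 = (-16298 + (24 - 19*(-137))) - 6153 = (-16298 + (24 + 2603)) - 6153 = (-16298 + 2627) - 6153 = -13671 - 6153 = -19824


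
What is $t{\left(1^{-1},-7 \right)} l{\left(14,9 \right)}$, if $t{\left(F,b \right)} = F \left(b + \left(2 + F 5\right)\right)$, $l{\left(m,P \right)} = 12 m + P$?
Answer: $0$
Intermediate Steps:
$l{\left(m,P \right)} = P + 12 m$
$t{\left(F,b \right)} = F \left(2 + b + 5 F\right)$ ($t{\left(F,b \right)} = F \left(b + \left(2 + 5 F\right)\right) = F \left(2 + b + 5 F\right)$)
$t{\left(1^{-1},-7 \right)} l{\left(14,9 \right)} = \frac{2 - 7 + \frac{5}{1}}{1} \left(9 + 12 \cdot 14\right) = 1 \left(2 - 7 + 5 \cdot 1\right) \left(9 + 168\right) = 1 \left(2 - 7 + 5\right) 177 = 1 \cdot 0 \cdot 177 = 0 \cdot 177 = 0$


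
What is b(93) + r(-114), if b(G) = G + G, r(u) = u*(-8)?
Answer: 1098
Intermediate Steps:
r(u) = -8*u
b(G) = 2*G
b(93) + r(-114) = 2*93 - 8*(-114) = 186 + 912 = 1098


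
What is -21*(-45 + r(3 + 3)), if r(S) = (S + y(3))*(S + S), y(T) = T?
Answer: -1323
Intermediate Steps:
r(S) = 2*S*(3 + S) (r(S) = (S + 3)*(S + S) = (3 + S)*(2*S) = 2*S*(3 + S))
-21*(-45 + r(3 + 3)) = -21*(-45 + 2*(3 + 3)*(3 + (3 + 3))) = -21*(-45 + 2*6*(3 + 6)) = -21*(-45 + 2*6*9) = -21*(-45 + 108) = -21*63 = -1323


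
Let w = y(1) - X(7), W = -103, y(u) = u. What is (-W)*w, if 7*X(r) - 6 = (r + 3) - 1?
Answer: -824/7 ≈ -117.71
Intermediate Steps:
X(r) = 8/7 + r/7 (X(r) = 6/7 + ((r + 3) - 1)/7 = 6/7 + ((3 + r) - 1)/7 = 6/7 + (2 + r)/7 = 6/7 + (2/7 + r/7) = 8/7 + r/7)
w = -8/7 (w = 1 - (8/7 + (⅐)*7) = 1 - (8/7 + 1) = 1 - 1*15/7 = 1 - 15/7 = -8/7 ≈ -1.1429)
(-W)*w = -1*(-103)*(-8/7) = 103*(-8/7) = -824/7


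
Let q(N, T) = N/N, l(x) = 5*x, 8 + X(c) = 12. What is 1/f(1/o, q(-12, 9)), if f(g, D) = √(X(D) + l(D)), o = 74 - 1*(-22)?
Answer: ⅓ ≈ 0.33333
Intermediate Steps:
o = 96 (o = 74 + 22 = 96)
X(c) = 4 (X(c) = -8 + 12 = 4)
q(N, T) = 1
f(g, D) = √(4 + 5*D)
1/f(1/o, q(-12, 9)) = 1/(√(4 + 5*1)) = 1/(√(4 + 5)) = 1/(√9) = 1/3 = ⅓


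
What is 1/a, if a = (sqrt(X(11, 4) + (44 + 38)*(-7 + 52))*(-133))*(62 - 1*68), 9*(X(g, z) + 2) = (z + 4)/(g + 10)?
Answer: sqrt(914865)/46353160 ≈ 2.0635e-5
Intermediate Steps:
X(g, z) = -2 + (4 + z)/(9*(10 + g)) (X(g, z) = -2 + ((z + 4)/(g + 10))/9 = -2 + ((4 + z)/(10 + g))/9 = -2 + (4 + z)/(9*(10 + g)))
a = 152*sqrt(914865)/3 (a = (sqrt((-176 + 4 - 18*11)/(9*(10 + 11)) + (44 + 38)*(-7 + 52))*(-133))*(62 - 1*68) = (sqrt((1/9)*(-176 + 4 - 198)/21 + 82*45)*(-133))*(62 - 68) = (sqrt((1/9)*(1/21)*(-370) + 3690)*(-133))*(-6) = (sqrt(-370/189 + 3690)*(-133))*(-6) = (sqrt(697040/189)*(-133))*(-6) = ((4*sqrt(914865)/63)*(-133))*(-6) = -76*sqrt(914865)/9*(-6) = 152*sqrt(914865)/3 ≈ 48462.)
1/a = 1/(152*sqrt(914865)/3) = sqrt(914865)/46353160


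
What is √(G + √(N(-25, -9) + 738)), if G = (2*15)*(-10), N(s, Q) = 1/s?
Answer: √(-7500 + 5*√18449)/5 ≈ 16.518*I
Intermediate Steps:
G = -300 (G = 30*(-10) = -300)
√(G + √(N(-25, -9) + 738)) = √(-300 + √(1/(-25) + 738)) = √(-300 + √(-1/25 + 738)) = √(-300 + √(18449/25)) = √(-300 + √18449/5)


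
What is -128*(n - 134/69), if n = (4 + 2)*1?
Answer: -35840/69 ≈ -519.42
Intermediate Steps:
n = 6 (n = 6*1 = 6)
-128*(n - 134/69) = -128*(6 - 134/69) = -128*280/69 = -35840/69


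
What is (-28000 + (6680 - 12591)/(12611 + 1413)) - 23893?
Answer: -727753343/14024 ≈ -51893.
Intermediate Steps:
(-28000 + (6680 - 12591)/(12611 + 1413)) - 23893 = (-28000 - 5911/14024) - 23893 = -392677911/14024 - 23893 = -727753343/14024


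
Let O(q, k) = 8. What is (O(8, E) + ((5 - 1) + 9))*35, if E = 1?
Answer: 735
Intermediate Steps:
(O(8, E) + ((5 - 1) + 9))*35 = (8 + ((5 - 1) + 9))*35 = (8 + (4 + 9))*35 = (8 + 13)*35 = 21*35 = 735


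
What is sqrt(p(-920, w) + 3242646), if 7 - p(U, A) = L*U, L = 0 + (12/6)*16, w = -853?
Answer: sqrt(3272093) ≈ 1808.9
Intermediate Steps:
L = 32 (L = 0 + (12*(1/6))*16 = 0 + 2*16 = 0 + 32 = 32)
p(U, A) = 7 - 32*U
sqrt(p(-920, w) + 3242646) = sqrt((7 - 32*(-920)) + 3242646) = sqrt((7 + 29440) + 3242646) = sqrt(29447 + 3242646) = sqrt(3272093)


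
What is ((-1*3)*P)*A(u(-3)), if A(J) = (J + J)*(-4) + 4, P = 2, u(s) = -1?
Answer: -72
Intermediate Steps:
A(J) = 4 - 8*J (A(J) = (2*J)*(-4) + 4 = -8*J + 4 = 4 - 8*J)
((-1*3)*P)*A(u(-3)) = (-1*3*2)*(4 - 8*(-1)) = (-3*2)*(4 + 8) = -6*12 = -72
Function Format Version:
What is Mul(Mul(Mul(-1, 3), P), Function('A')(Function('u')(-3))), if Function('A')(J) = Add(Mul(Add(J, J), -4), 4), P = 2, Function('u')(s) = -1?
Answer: -72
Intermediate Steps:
Function('A')(J) = Add(4, Mul(-8, J)) (Function('A')(J) = Add(Mul(Mul(2, J), -4), 4) = Add(Mul(-8, J), 4) = Add(4, Mul(-8, J)))
Mul(Mul(Mul(-1, 3), P), Function('A')(Function('u')(-3))) = Mul(Mul(Mul(-1, 3), 2), Add(4, Mul(-8, -1))) = Mul(Mul(-3, 2), Add(4, 8)) = Mul(-6, 12) = -72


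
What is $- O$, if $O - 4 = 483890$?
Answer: $-483894$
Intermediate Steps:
$O = 483894$ ($O = 4 + 483890 = 483894$)
$- O = \left(-1\right) 483894 = -483894$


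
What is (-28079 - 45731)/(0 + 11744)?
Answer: -36905/5872 ≈ -6.2849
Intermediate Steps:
(-28079 - 45731)/(0 + 11744) = -73810/11744 = -73810*1/11744 = -36905/5872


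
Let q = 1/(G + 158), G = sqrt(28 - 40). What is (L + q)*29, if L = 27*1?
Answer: 9780395/12488 - 29*I*sqrt(3)/12488 ≈ 783.18 - 0.0040222*I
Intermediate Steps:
G = 2*I*sqrt(3) (G = sqrt(-12) = 2*I*sqrt(3) ≈ 3.4641*I)
q = 1/(158 + 2*I*sqrt(3)) (q = 1/(2*I*sqrt(3) + 158) = 1/(158 + 2*I*sqrt(3)) ≈ 0.0063261 - 0.0001387*I)
L = 27
(L + q)*29 = (27 + (79/12488 - I*sqrt(3)/12488))*29 = (337255/12488 - I*sqrt(3)/12488)*29 = 9780395/12488 - 29*I*sqrt(3)/12488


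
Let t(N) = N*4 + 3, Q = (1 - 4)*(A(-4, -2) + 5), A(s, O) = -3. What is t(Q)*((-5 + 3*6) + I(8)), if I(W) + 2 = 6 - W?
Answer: -189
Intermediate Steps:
I(W) = 4 - W (I(W) = -2 + (6 - W) = 4 - W)
Q = -6 (Q = (1 - 4)*(-3 + 5) = -3*2 = -6)
t(N) = 3 + 4*N (t(N) = 4*N + 3 = 3 + 4*N)
t(Q)*((-5 + 3*6) + I(8)) = (3 + 4*(-6))*((-5 + 3*6) + (4 - 1*8)) = (3 - 24)*((-5 + 18) + (4 - 8)) = -21*(13 - 4) = -21*9 = -189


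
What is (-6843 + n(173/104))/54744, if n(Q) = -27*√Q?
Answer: -⅛ - 9*√4498/948896 ≈ -0.12564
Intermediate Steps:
(-6843 + n(173/104))/54744 = (-6843 - 27*√4498/52)/54744 = (-6843 - 27*√4498/52)*(1/54744) = -⅛ - 9*√4498/948896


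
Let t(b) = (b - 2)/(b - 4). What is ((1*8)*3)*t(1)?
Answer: 8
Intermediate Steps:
t(b) = (-2 + b)/(-4 + b)
((1*8)*3)*t(1) = ((1*8)*3)*((-2 + 1)/(-4 + 1)) = (8*3)*(-1/(-3)) = 24*(-1/3*(-1)) = 24*(1/3) = 8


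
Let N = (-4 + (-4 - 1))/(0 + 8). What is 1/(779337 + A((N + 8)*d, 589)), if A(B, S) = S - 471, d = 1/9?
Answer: 1/779455 ≈ 1.2829e-6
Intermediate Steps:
d = ⅑ ≈ 0.11111
N = -9/8 (N = (-4 - 5)/8 = -9*⅛ = -9/8 ≈ -1.1250)
A(B, S) = -471 + S
1/(779337 + A((N + 8)*d, 589)) = 1/(779337 + (-471 + 589)) = 1/(779337 + 118) = 1/779455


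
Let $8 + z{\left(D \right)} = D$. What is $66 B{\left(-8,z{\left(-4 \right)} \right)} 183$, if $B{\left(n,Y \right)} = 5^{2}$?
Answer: $301950$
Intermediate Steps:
$z{\left(D \right)} = -8 + D$
$B{\left(n,Y \right)} = 25$
$66 B{\left(-8,z{\left(-4 \right)} \right)} 183 = 66 \cdot 25 \cdot 183 = 1650 \cdot 183 = 301950$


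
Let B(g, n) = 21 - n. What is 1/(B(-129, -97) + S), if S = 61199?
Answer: 1/61317 ≈ 1.6309e-5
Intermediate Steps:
1/(B(-129, -97) + S) = 1/((21 - 1*(-97)) + 61199) = 1/((21 + 97) + 61199) = 1/(118 + 61199) = 1/61317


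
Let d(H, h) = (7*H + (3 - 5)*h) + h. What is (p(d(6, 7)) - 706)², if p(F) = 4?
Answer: 492804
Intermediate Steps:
d(H, h) = -h + 7*H (d(H, h) = (7*H - 2*h) + h = (-2*h + 7*H) + h = -h + 7*H)
(p(d(6, 7)) - 706)² = (4 - 706)² = (-702)² = 492804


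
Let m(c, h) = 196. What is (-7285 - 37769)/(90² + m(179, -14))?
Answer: -22527/4148 ≈ -5.4308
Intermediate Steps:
(-7285 - 37769)/(90² + m(179, -14)) = (-7285 - 37769)/(90² + 196) = -45054/(8100 + 196) = -45054/8296 = -45054*1/8296 = -22527/4148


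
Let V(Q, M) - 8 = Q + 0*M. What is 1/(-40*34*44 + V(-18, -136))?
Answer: -1/59850 ≈ -1.6708e-5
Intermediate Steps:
V(Q, M) = 8 + Q (V(Q, M) = 8 + (Q + 0*M) = 8 + (Q + 0) = 8 + Q)
1/(-40*34*44 + V(-18, -136)) = 1/(-40*34*44 + (8 - 18)) = 1/(-1360*44 - 10) = 1/(-59840 - 10) = 1/(-59850) = -1/59850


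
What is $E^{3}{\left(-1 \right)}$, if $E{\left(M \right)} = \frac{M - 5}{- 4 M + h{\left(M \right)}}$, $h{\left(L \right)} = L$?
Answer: $-8$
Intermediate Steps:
$E{\left(M \right)} = - \frac{-5 + M}{3 M}$ ($E{\left(M \right)} = \frac{M - 5}{- 4 M + M} = \frac{-5 + M}{\left(-3\right) M} = \left(-5 + M\right) \left(- \frac{1}{3 M}\right) = - \frac{-5 + M}{3 M}$)
$E^{3}{\left(-1 \right)} = \left(\frac{5 - -1}{3 \left(-1\right)}\right)^{3} = \left(\frac{1}{3} \left(-1\right) \left(5 + 1\right)\right)^{3} = \left(\frac{1}{3} \left(-1\right) 6\right)^{3} = \left(-2\right)^{3} = -8$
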